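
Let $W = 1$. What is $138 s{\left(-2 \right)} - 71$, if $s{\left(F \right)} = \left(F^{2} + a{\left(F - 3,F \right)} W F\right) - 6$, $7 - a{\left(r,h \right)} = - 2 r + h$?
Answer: $-71$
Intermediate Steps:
$a{\left(r,h \right)} = 7 - h + 2 r$ ($a{\left(r,h \right)} = 7 - \left(- 2 r + h\right) = 7 - \left(h - 2 r\right) = 7 - h + 2 r$)
$s{\left(F \right)} = -6 + F^{2} + F \left(1 + F\right)$ ($s{\left(F \right)} = \left(F^{2} + \left(7 - F + 2 \left(F - 3\right)\right) 1 F\right) - 6 = \left(F^{2} + \left(7 - F + 2 \left(-3 + F\right)\right) 1 F\right) - 6 = \left(F^{2} + \left(7 - F + \left(-6 + 2 F\right)\right) 1 F\right) - 6 = \left(F^{2} + \left(1 + F\right) 1 F\right) - 6 = \left(F^{2} + \left(1 + F\right) F\right) - 6 = \left(F^{2} + F \left(1 + F\right)\right) - 6 = -6 + F^{2} + F \left(1 + F\right)$)
$138 s{\left(-2 \right)} - 71 = 138 \left(-6 - 2 + 2 \left(-2\right)^{2}\right) - 71 = 138 \left(-6 - 2 + 2 \cdot 4\right) - 71 = 138 \left(-6 - 2 + 8\right) - 71 = 138 \cdot 0 - 71 = 0 - 71 = -71$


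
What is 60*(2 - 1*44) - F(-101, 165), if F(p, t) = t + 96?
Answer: -2781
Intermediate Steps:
F(p, t) = 96 + t
60*(2 - 1*44) - F(-101, 165) = 60*(2 - 1*44) - (96 + 165) = 60*(2 - 44) - 1*261 = 60*(-42) - 261 = -2520 - 261 = -2781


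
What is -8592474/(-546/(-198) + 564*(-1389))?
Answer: 283551642/25851977 ≈ 10.968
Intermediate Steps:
-8592474/(-546/(-198) + 564*(-1389)) = -8592474/(-546*(-1/198) - 783396) = -8592474/(91/33 - 783396) = -8592474/(-25851977/33) = -8592474*(-33/25851977) = 283551642/25851977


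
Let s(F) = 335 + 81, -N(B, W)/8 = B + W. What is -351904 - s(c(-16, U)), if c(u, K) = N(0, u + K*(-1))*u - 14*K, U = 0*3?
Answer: -352320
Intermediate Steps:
U = 0
N(B, W) = -8*B - 8*W (N(B, W) = -8*(B + W) = -8*B - 8*W)
c(u, K) = -14*K + u*(-8*u + 8*K) (c(u, K) = (-8*0 - 8*(u + K*(-1)))*u - 14*K = (0 - 8*(u - K))*u - 14*K = (0 + (-8*u + 8*K))*u - 14*K = (-8*u + 8*K)*u - 14*K = u*(-8*u + 8*K) - 14*K = -14*K + u*(-8*u + 8*K))
s(F) = 416
-351904 - s(c(-16, U)) = -351904 - 1*416 = -351904 - 416 = -352320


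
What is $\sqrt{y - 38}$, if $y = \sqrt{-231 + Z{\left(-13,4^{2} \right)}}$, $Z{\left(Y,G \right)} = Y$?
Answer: $\sqrt{-38 + 2 i \sqrt{61}} \approx 1.242 + 6.2883 i$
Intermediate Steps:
$y = 2 i \sqrt{61}$ ($y = \sqrt{-231 - 13} = \sqrt{-244} = 2 i \sqrt{61} \approx 15.62 i$)
$\sqrt{y - 38} = \sqrt{2 i \sqrt{61} - 38} = \sqrt{-38 + 2 i \sqrt{61}}$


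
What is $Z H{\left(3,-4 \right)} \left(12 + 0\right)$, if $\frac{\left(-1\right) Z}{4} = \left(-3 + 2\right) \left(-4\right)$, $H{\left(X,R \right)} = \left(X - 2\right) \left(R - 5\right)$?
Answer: $1728$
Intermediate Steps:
$H{\left(X,R \right)} = \left(-5 + R\right) \left(-2 + X\right)$ ($H{\left(X,R \right)} = \left(-2 + X\right) \left(-5 + R\right) = \left(-5 + R\right) \left(-2 + X\right)$)
$Z = -16$ ($Z = - 4 \left(-3 + 2\right) \left(-4\right) = - 4 \left(\left(-1\right) \left(-4\right)\right) = \left(-4\right) 4 = -16$)
$Z H{\left(3,-4 \right)} \left(12 + 0\right) = - 16 \left(10 - 15 - -8 - 12\right) \left(12 + 0\right) = - 16 \left(10 - 15 + 8 - 12\right) 12 = - 16 \left(\left(-9\right) 12\right) = \left(-16\right) \left(-108\right) = 1728$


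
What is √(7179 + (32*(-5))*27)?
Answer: √2859 ≈ 53.470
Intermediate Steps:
√(7179 + (32*(-5))*27) = √(7179 - 160*27) = √(7179 - 4320) = √2859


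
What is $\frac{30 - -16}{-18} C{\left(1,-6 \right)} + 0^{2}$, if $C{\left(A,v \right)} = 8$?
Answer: $- \frac{184}{9} \approx -20.444$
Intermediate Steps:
$\frac{30 - -16}{-18} C{\left(1,-6 \right)} + 0^{2} = \frac{30 - -16}{-18} \cdot 8 + 0^{2} = \left(30 + 16\right) \left(- \frac{1}{18}\right) 8 + 0 = 46 \left(- \frac{1}{18}\right) 8 + 0 = \left(- \frac{23}{9}\right) 8 + 0 = - \frac{184}{9} + 0 = - \frac{184}{9}$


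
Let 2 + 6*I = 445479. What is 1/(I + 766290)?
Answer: 6/5043217 ≈ 1.1897e-6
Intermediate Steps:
I = 445477/6 (I = -1/3 + (1/6)*445479 = -1/3 + 148493/2 = 445477/6 ≈ 74246.)
1/(I + 766290) = 1/(445477/6 + 766290) = 1/(5043217/6) = 6/5043217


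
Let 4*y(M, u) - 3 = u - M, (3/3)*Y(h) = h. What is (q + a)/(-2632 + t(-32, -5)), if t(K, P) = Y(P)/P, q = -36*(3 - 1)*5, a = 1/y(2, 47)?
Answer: 4319/31572 ≈ 0.13680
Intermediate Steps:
Y(h) = h
y(M, u) = ¾ - M/4 + u/4 (y(M, u) = ¾ + (u - M)/4 = ¾ + (-M/4 + u/4) = ¾ - M/4 + u/4)
a = 1/12 (a = 1/(¾ - ¼*2 + (¼)*47) = 1/(¾ - ½ + 47/4) = 1/12 ≈ 0.083333)
q = -360 (q = -72*5 = -36*10 = -360)
t(K, P) = 1 (t(K, P) = P/P = 1)
(q + a)/(-2632 + t(-32, -5)) = (-360 + 1/12)/(-2632 + 1) = -4319/12/(-2631) = -4319/12*(-1/2631) = 4319/31572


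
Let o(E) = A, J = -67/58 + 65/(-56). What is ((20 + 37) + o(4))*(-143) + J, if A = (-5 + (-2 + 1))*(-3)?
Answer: -17421161/1624 ≈ -10727.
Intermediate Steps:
J = -3761/1624 (J = -67*1/58 + 65*(-1/56) = -67/58 - 65/56 = -3761/1624 ≈ -2.3159)
A = 18 (A = (-5 - 1)*(-3) = -6*(-3) = 18)
o(E) = 18
((20 + 37) + o(4))*(-143) + J = ((20 + 37) + 18)*(-143) - 3761/1624 = (57 + 18)*(-143) - 3761/1624 = 75*(-143) - 3761/1624 = -10725 - 3761/1624 = -17421161/1624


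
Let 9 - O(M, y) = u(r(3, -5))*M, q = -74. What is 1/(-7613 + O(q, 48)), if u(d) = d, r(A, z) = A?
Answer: -1/7382 ≈ -0.00013546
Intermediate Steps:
O(M, y) = 9 - 3*M
1/(-7613 + O(q, 48)) = 1/(-7613 + (9 - 3*(-74))) = 1/(-7613 + (9 + 222)) = 1/(-7613 + 231) = 1/(-7382) = -1/7382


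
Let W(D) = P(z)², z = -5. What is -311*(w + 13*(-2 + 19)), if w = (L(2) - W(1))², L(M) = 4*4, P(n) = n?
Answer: -93922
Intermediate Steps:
W(D) = 25 (W(D) = (-5)² = 25)
L(M) = 16
w = 81 (w = (16 - 1*25)² = (16 - 25)² = (-9)² = 81)
-311*(w + 13*(-2 + 19)) = -311*(81 + 13*(-2 + 19)) = -311*(81 + 13*17) = -311*(81 + 221) = -311*302 = -93922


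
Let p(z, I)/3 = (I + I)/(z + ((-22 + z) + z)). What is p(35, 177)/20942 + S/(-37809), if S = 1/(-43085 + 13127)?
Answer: 601455022775/984406016546046 ≈ 0.00061098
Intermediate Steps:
S = -1/29958 (S = 1/(-29958) = -1/29958 ≈ -3.3380e-5)
p(z, I) = 6*I/(-22 + 3*z) (p(z, I) = 3*((I + I)/(z + ((-22 + z) + z))) = 3*((2*I)/(z + (-22 + 2*z))) = 3*((2*I)/(-22 + 3*z)) = 3*(2*I/(-22 + 3*z)) = 6*I/(-22 + 3*z))
p(35, 177)/20942 + S/(-37809) = (6*177/(-22 + 3*35))/20942 - 1/29958/(-37809) = (6*177/(-22 + 105))*(1/20942) - 1/29958*(-1/37809) = (6*177/83)*(1/20942) + 1/1132682022 = (6*177*(1/83))*(1/20942) + 1/1132682022 = (1062/83)*(1/20942) + 1/1132682022 = 531/869093 + 1/1132682022 = 601455022775/984406016546046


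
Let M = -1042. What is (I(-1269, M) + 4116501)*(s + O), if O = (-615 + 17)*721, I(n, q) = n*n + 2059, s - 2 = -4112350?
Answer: -26029386937026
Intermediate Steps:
s = -4112348 (s = 2 - 4112350 = -4112348)
I(n, q) = 2059 + n² (I(n, q) = n² + 2059 = 2059 + n²)
O = -431158 (O = -598*721 = -431158)
(I(-1269, M) + 4116501)*(s + O) = ((2059 + (-1269)²) + 4116501)*(-4112348 - 431158) = ((2059 + 1610361) + 4116501)*(-4543506) = (1612420 + 4116501)*(-4543506) = 5728921*(-4543506) = -26029386937026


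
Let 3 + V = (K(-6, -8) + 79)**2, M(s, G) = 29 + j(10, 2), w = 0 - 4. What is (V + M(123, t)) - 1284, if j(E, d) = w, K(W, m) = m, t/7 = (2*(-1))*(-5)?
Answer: 3779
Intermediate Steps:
t = 70 (t = 7*((2*(-1))*(-5)) = 7*(-2*(-5)) = 7*10 = 70)
w = -4
j(E, d) = -4
M(s, G) = 25 (M(s, G) = 29 - 4 = 25)
V = 5038 (V = -3 + (-8 + 79)**2 = -3 + 71**2 = -3 + 5041 = 5038)
(V + M(123, t)) - 1284 = (5038 + 25) - 1284 = 5063 - 1284 = 3779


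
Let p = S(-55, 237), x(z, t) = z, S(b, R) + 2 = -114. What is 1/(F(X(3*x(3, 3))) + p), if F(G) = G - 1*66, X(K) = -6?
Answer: -1/188 ≈ -0.0053191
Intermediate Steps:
S(b, R) = -116 (S(b, R) = -2 - 114 = -116)
p = -116
F(G) = -66 + G (F(G) = G - 66 = -66 + G)
1/(F(X(3*x(3, 3))) + p) = 1/((-66 - 6) - 116) = 1/(-72 - 116) = 1/(-188) = -1/188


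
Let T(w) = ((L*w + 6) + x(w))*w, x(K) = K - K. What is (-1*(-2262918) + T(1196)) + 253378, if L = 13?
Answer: 21118880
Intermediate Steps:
x(K) = 0
T(w) = w*(6 + 13*w) (T(w) = ((13*w + 6) + 0)*w = ((6 + 13*w) + 0)*w = (6 + 13*w)*w = w*(6 + 13*w))
(-1*(-2262918) + T(1196)) + 253378 = (-1*(-2262918) + 1196*(6 + 13*1196)) + 253378 = (2262918 + 1196*(6 + 15548)) + 253378 = (2262918 + 1196*15554) + 253378 = (2262918 + 18602584) + 253378 = 20865502 + 253378 = 21118880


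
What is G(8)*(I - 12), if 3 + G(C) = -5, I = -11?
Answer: 184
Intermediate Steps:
G(C) = -8 (G(C) = -3 - 5 = -8)
G(8)*(I - 12) = -8*(-11 - 12) = -8*(-23) = 184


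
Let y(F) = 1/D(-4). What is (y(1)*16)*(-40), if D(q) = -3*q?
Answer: -160/3 ≈ -53.333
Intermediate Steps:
y(F) = 1/12 (y(F) = 1/(-3*(-4)) = 1/12)
(y(1)*16)*(-40) = ((1/12)*16)*(-40) = (4/3)*(-40) = -160/3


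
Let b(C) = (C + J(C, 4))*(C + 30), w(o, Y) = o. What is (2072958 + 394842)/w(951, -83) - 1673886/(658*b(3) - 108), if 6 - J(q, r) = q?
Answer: 17758692623/6877632 ≈ 2582.1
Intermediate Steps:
J(q, r) = 6 - q
b(C) = 180 + 6*C (b(C) = (C + (6 - C))*(C + 30) = 6*(30 + C) = 180 + 6*C)
(2072958 + 394842)/w(951, -83) - 1673886/(658*b(3) - 108) = (2072958 + 394842)/951 - 1673886/(658*(180 + 6*3) - 108) = 2467800*(1/951) - 1673886/(658*(180 + 18) - 108) = 822600/317 - 1673886/(658*198 - 108) = 822600/317 - 1673886/(130284 - 108) = 822600/317 - 1673886/130176 = 822600/317 - 1673886*1/130176 = 822600/317 - 278981/21696 = 17758692623/6877632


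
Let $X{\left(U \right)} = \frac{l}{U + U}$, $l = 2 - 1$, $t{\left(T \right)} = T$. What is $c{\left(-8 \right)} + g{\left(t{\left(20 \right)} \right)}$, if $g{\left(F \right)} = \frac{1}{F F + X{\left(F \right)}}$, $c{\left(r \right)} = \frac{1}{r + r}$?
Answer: $- \frac{15361}{256016} \approx -0.06$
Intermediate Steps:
$l = 1$ ($l = 2 - 1 = 1$)
$c{\left(r \right)} = \frac{1}{2 r}$
$X{\left(U \right)} = \frac{1}{2 U}$ ($X{\left(U \right)} = 1 \frac{1}{U + U} = 1 \frac{1}{2 U} = \frac{1}{2 U}$)
$g{\left(F \right)} = \frac{1}{F^{2} + \frac{1}{2 F}}$ ($g{\left(F \right)} = \frac{1}{F F + \frac{1}{2 F}} = \frac{1}{F^{2} + \frac{1}{2 F}}$)
$c{\left(-8 \right)} + g{\left(t{\left(20 \right)} \right)} = \frac{1}{2 \left(-8\right)} + 2 \cdot 20 \frac{1}{1 + 2 \cdot 20^{3}} = \frac{1}{2} \left(- \frac{1}{8}\right) + 2 \cdot 20 \frac{1}{1 + 2 \cdot 8000} = - \frac{1}{16} + 2 \cdot 20 \frac{1}{1 + 16000} = - \frac{1}{16} + 2 \cdot 20 \cdot \frac{1}{16001} = - \frac{1}{16} + \frac{40}{16001} = - \frac{15361}{256016}$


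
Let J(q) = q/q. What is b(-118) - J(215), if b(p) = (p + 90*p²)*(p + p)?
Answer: -295717913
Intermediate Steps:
J(q) = 1
b(p) = 2*p*(p + 90*p²) (b(p) = (p + 90*p²)*(2*p) = 2*p*(p + 90*p²))
b(-118) - J(215) = (-118)²*(2 + 180*(-118)) - 1*1 = 13924*(2 - 21240) - 1 = 13924*(-21238) - 1 = -295717912 - 1 = -295717913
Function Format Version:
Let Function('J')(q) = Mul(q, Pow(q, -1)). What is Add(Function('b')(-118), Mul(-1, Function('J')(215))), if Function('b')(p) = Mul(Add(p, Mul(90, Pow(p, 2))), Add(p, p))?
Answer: -295717913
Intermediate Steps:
Function('J')(q) = 1
Function('b')(p) = Mul(2, p, Add(p, Mul(90, Pow(p, 2)))) (Function('b')(p) = Mul(Add(p, Mul(90, Pow(p, 2))), Mul(2, p)) = Mul(2, p, Add(p, Mul(90, Pow(p, 2)))))
Add(Function('b')(-118), Mul(-1, Function('J')(215))) = Add(Mul(Pow(-118, 2), Add(2, Mul(180, -118))), Mul(-1, 1)) = Add(Mul(13924, Add(2, -21240)), -1) = Add(Mul(13924, -21238), -1) = Add(-295717912, -1) = -295717913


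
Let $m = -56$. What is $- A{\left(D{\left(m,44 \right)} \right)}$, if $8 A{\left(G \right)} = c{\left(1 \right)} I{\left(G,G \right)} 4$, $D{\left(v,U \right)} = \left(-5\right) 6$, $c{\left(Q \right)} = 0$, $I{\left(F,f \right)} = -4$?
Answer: $0$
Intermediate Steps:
$D{\left(v,U \right)} = -30$
$A{\left(G \right)} = 0$ ($A{\left(G \right)} = \frac{0 \left(-4\right) 4}{8} = \frac{0 \cdot 4}{8} = \frac{1}{8} \cdot 0 = 0$)
$- A{\left(D{\left(m,44 \right)} \right)} = \left(-1\right) 0 = 0$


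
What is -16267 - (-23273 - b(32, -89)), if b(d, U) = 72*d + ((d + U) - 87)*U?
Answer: 22126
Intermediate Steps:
b(d, U) = 72*d + U*(-87 + U + d) (b(d, U) = 72*d + ((U + d) - 87)*U = 72*d + (-87 + U + d)*U = 72*d + U*(-87 + U + d))
-16267 - (-23273 - b(32, -89)) = -16267 - (-23273 - ((-89)² - 87*(-89) + 72*32 - 89*32)) = -16267 - (-23273 - (7921 + 7743 + 2304 - 2848)) = -16267 - (-23273 - 1*15120) = -16267 - (-23273 - 15120) = -16267 - 1*(-38393) = -16267 + 38393 = 22126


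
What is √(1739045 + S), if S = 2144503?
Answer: 2*√970887 ≈ 1970.7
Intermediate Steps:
√(1739045 + S) = √(1739045 + 2144503) = √3883548 = 2*√970887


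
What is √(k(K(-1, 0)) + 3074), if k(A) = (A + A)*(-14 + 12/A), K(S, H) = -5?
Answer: √3238 ≈ 56.903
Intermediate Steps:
k(A) = 2*A*(-14 + 12/A) (k(A) = (2*A)*(-14 + 12/A) = 2*A*(-14 + 12/A))
√(k(K(-1, 0)) + 3074) = √((24 - 28*(-5)) + 3074) = √((24 + 140) + 3074) = √(164 + 3074) = √3238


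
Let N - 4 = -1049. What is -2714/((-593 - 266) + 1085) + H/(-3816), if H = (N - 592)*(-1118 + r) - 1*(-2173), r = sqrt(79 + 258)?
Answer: -212232619/431208 + 1637*sqrt(337)/3816 ≈ -484.31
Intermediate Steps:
N = -1045 (N = 4 - 1049 = -1045)
r = sqrt(337) ≈ 18.358
H = 1832339 - 1637*sqrt(337) (H = (-1045 - 592)*(-1118 + sqrt(337)) - 1*(-2173) = -1637*(-1118 + sqrt(337)) + 2173 = (1830166 - 1637*sqrt(337)) + 2173 = 1832339 - 1637*sqrt(337) ≈ 1.8023e+6)
-2714/((-593 - 266) + 1085) + H/(-3816) = -2714/((-593 - 266) + 1085) + (1832339 - 1637*sqrt(337))/(-3816) = -2714/(-859 + 1085) + (1832339 - 1637*sqrt(337))*(-1/3816) = -2714/226 + (-1832339/3816 + 1637*sqrt(337)/3816) = -2714*1/226 + (-1832339/3816 + 1637*sqrt(337)/3816) = -1357/113 + (-1832339/3816 + 1637*sqrt(337)/3816) = -212232619/431208 + 1637*sqrt(337)/3816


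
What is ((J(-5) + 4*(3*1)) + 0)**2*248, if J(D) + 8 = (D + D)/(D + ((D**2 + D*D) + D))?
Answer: 6975/2 ≈ 3487.5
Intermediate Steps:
J(D) = -8 + 2*D/(2*D + 2*D**2) (J(D) = -8 + (D + D)/(D + ((D**2 + D*D) + D)) = -8 + (2*D)/(D + ((D**2 + D**2) + D)) = -8 + (2*D)/(D + (2*D**2 + D)) = -8 + (2*D)/(D + (D + 2*D**2)) = -8 + (2*D)/(2*D + 2*D**2) = -8 + 2*D/(2*D + 2*D**2))
((J(-5) + 4*(3*1)) + 0)**2*248 = (((-7 - 8*(-5))/(1 - 5) + 4*(3*1)) + 0)**2*248 = (((-7 + 40)/(-4) + 4*3) + 0)**2*248 = ((-1/4*33 + 12) + 0)**2*248 = ((-33/4 + 12) + 0)**2*248 = (15/4 + 0)**2*248 = (15/4)**2*248 = (225/16)*248 = 6975/2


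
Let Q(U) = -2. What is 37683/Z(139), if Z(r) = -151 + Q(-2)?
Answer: -4187/17 ≈ -246.29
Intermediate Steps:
Z(r) = -153 (Z(r) = -151 - 2 = -153)
37683/Z(139) = 37683/(-153) = 37683*(-1/153) = -4187/17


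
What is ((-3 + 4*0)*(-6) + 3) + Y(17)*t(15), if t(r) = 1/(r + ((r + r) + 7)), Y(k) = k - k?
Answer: 21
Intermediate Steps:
Y(k) = 0
t(r) = 1/(7 + 3*r) (t(r) = 1/(r + (2*r + 7)) = 1/(r + (7 + 2*r)) = 1/(7 + 3*r))
((-3 + 4*0)*(-6) + 3) + Y(17)*t(15) = ((-3 + 4*0)*(-6) + 3) + 0/(7 + 3*15) = ((-3 + 0)*(-6) + 3) + 0/(7 + 45) = (-3*(-6) + 3) + 0/52 = (18 + 3) + 0*(1/52) = 21 + 0 = 21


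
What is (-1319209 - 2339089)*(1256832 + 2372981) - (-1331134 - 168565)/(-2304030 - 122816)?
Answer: -32225936691696203503/2426846 ≈ -1.3279e+13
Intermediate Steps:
(-1319209 - 2339089)*(1256832 + 2372981) - (-1331134 - 168565)/(-2304030 - 122816) = -3658298*3629813 - (-1499699)/(-2426846) = -13278937638274 - (-1499699)*(-1)/2426846 = -13278937638274 - 1*1499699/2426846 = -13278937638274 - 1499699/2426846 = -32225936691696203503/2426846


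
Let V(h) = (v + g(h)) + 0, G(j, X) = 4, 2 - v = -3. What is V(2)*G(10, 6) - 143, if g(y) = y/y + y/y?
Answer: -115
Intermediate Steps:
g(y) = 2 (g(y) = 1 + 1 = 2)
v = 5 (v = 2 - 1*(-3) = 2 + 3 = 5)
V(h) = 7 (V(h) = (5 + 2) + 0 = 7 + 0 = 7)
V(2)*G(10, 6) - 143 = 7*4 - 143 = 28 - 143 = -115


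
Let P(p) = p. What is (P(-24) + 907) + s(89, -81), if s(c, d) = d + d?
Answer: 721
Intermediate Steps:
s(c, d) = 2*d
(P(-24) + 907) + s(89, -81) = (-24 + 907) + 2*(-81) = 883 - 162 = 721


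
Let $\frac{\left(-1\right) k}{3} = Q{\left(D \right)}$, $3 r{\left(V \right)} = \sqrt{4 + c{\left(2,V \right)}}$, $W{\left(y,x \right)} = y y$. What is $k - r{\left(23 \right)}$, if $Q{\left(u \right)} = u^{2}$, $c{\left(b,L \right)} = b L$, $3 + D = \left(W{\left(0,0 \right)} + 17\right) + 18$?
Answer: $-3072 - \frac{5 \sqrt{2}}{3} \approx -3074.4$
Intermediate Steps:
$W{\left(y,x \right)} = y^{2}$
$D = 32$ ($D = -3 + \left(\left(0^{2} + 17\right) + 18\right) = -3 + \left(\left(0 + 17\right) + 18\right) = -3 + \left(17 + 18\right) = -3 + 35 = 32$)
$c{\left(b,L \right)} = L b$
$r{\left(V \right)} = \frac{\sqrt{4 + 2 V}}{3}$ ($r{\left(V \right)} = \frac{\sqrt{4 + V 2}}{3} = \frac{\sqrt{4 + 2 V}}{3}$)
$k = -3072$ ($k = - 3 \cdot 32^{2} = \left(-3\right) 1024 = -3072$)
$k - r{\left(23 \right)} = -3072 - \frac{\sqrt{4 + 2 \cdot 23}}{3} = -3072 - \frac{\sqrt{4 + 46}}{3} = -3072 - \frac{\sqrt{50}}{3} = -3072 - \frac{5 \sqrt{2}}{3}$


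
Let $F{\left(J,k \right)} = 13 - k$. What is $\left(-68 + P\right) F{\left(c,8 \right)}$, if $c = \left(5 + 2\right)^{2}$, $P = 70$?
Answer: $10$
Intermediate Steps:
$c = 49$ ($c = 7^{2} = 49$)
$\left(-68 + P\right) F{\left(c,8 \right)} = \left(-68 + 70\right) \left(13 - 8\right) = 2 \left(13 - 8\right) = 2 \cdot 5 = 10$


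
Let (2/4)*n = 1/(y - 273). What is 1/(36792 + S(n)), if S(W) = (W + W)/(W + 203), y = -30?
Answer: 61507/2262965540 ≈ 2.7180e-5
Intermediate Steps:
n = -2/303 (n = 2/(-30 - 273) = 2/(-303) = 2*(-1/303) = -2/303 ≈ -0.0066007)
S(W) = 2*W/(203 + W) (S(W) = (2*W)/(203 + W) = 2*W/(203 + W))
1/(36792 + S(n)) = 1/(36792 + 2*(-2/303)/(203 - 2/303)) = 1/(36792 + 2*(-2/303)/(61507/303)) = 1/(36792 + 2*(-2/303)*(303/61507)) = 1/(36792 - 4/61507) = 1/(2262965540/61507) = 61507/2262965540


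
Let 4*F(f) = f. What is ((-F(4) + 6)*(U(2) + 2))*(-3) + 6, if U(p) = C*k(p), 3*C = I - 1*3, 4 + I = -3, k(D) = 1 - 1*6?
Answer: -274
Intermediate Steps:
k(D) = -5 (k(D) = 1 - 6 = -5)
I = -7 (I = -4 - 3 = -7)
C = -10/3 (C = (-7 - 1*3)/3 = (-7 - 3)/3 = (⅓)*(-10) = -10/3 ≈ -3.3333)
F(f) = f/4
U(p) = 50/3 (U(p) = -10/3*(-5) = 50/3)
((-F(4) + 6)*(U(2) + 2))*(-3) + 6 = ((-4/4 + 6)*(50/3 + 2))*(-3) + 6 = ((-1*1 + 6)*(56/3))*(-3) + 6 = ((-1 + 6)*(56/3))*(-3) + 6 = (5*(56/3))*(-3) + 6 = (280/3)*(-3) + 6 = -280 + 6 = -274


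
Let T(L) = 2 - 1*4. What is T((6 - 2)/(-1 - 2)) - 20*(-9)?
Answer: 178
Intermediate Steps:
T(L) = -2 (T(L) = 2 - 4 = -2)
T((6 - 2)/(-1 - 2)) - 20*(-9) = -2 - 20*(-9) = -2 + 180 = 178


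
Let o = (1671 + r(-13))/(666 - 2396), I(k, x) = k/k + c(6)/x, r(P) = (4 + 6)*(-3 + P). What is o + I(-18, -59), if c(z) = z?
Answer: 2541/102070 ≈ 0.024895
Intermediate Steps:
r(P) = -30 + 10*P (r(P) = 10*(-3 + P) = -30 + 10*P)
I(k, x) = 1 + 6/x (I(k, x) = k/k + 6/x = 1 + 6/x)
o = -1511/1730 (o = (1671 + (-30 + 10*(-13)))/(666 - 2396) = (1671 + (-30 - 130))/(-1730) = (1671 - 160)*(-1/1730) = 1511*(-1/1730) = -1511/1730 ≈ -0.87341)
o + I(-18, -59) = -1511/1730 + (6 - 59)/(-59) = -1511/1730 - 1/59*(-53) = -1511/1730 + 53/59 = 2541/102070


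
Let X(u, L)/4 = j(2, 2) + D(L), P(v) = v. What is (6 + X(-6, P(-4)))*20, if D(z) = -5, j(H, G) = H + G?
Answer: 40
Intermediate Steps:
j(H, G) = G + H
X(u, L) = -4 (X(u, L) = 4*((2 + 2) - 5) = 4*(4 - 5) = 4*(-1) = -4)
(6 + X(-6, P(-4)))*20 = (6 - 4)*20 = 2*20 = 40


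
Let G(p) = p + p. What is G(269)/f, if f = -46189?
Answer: -538/46189 ≈ -0.011648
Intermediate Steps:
G(p) = 2*p
G(269)/f = (2*269)/(-46189) = 538*(-1/46189) = -538/46189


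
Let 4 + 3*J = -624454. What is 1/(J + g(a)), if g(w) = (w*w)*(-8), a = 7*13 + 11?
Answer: -3/874154 ≈ -3.4319e-6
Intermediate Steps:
J = -624458/3 (J = -4/3 + (⅓)*(-624454) = -4/3 - 624454/3 = -624458/3 ≈ -2.0815e+5)
a = 102 (a = 91 + 11 = 102)
g(w) = -8*w² (g(w) = w²*(-8) = -8*w²)
1/(J + g(a)) = 1/(-624458/3 - 8*102²) = 1/(-624458/3 - 8*10404) = 1/(-624458/3 - 83232) = 1/(-874154/3) = -3/874154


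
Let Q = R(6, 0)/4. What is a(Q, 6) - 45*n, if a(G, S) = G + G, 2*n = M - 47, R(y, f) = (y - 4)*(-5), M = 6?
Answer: 1835/2 ≈ 917.50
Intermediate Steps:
R(y, f) = 20 - 5*y (R(y, f) = (-4 + y)*(-5) = 20 - 5*y)
Q = -5/2 (Q = (20 - 5*6)/4 = (20 - 30)*(1/4) = -10*1/4 = -5/2 ≈ -2.5000)
n = -41/2 (n = (6 - 47)/2 = (1/2)*(-41) = -41/2 ≈ -20.500)
a(G, S) = 2*G
a(Q, 6) - 45*n = 2*(-5/2) - 45*(-41/2) = -5 + 1845/2 = 1835/2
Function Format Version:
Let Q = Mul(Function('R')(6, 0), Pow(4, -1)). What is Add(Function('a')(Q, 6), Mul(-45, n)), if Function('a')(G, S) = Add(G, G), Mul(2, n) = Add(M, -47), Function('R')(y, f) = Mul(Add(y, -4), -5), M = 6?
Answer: Rational(1835, 2) ≈ 917.50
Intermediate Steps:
Function('R')(y, f) = Add(20, Mul(-5, y)) (Function('R')(y, f) = Mul(Add(-4, y), -5) = Add(20, Mul(-5, y)))
Q = Rational(-5, 2) (Q = Mul(Add(20, Mul(-5, 6)), Pow(4, -1)) = Mul(Add(20, -30), Rational(1, 4)) = Mul(-10, Rational(1, 4)) = Rational(-5, 2) ≈ -2.5000)
n = Rational(-41, 2) (n = Mul(Rational(1, 2), Add(6, -47)) = Mul(Rational(1, 2), -41) = Rational(-41, 2) ≈ -20.500)
Function('a')(G, S) = Mul(2, G)
Add(Function('a')(Q, 6), Mul(-45, n)) = Add(Mul(2, Rational(-5, 2)), Mul(-45, Rational(-41, 2))) = Add(-5, Rational(1845, 2)) = Rational(1835, 2)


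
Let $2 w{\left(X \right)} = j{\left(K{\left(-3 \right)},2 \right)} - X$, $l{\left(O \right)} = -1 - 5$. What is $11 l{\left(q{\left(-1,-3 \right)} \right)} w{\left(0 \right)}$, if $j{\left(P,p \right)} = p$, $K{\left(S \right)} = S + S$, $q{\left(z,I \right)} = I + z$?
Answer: $-66$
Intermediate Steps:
$K{\left(S \right)} = 2 S$
$l{\left(O \right)} = -6$ ($l{\left(O \right)} = -1 - 5 = -6$)
$w{\left(X \right)} = 1 - \frac{X}{2}$ ($w{\left(X \right)} = \frac{2 - X}{2} = 1 - \frac{X}{2}$)
$11 l{\left(q{\left(-1,-3 \right)} \right)} w{\left(0 \right)} = 11 \left(-6\right) \left(1 - 0\right) = - 66 \left(1 + 0\right) = \left(-66\right) 1 = -66$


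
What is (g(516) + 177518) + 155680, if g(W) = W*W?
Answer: 599454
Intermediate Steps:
g(W) = W²
(g(516) + 177518) + 155680 = (516² + 177518) + 155680 = (266256 + 177518) + 155680 = 443774 + 155680 = 599454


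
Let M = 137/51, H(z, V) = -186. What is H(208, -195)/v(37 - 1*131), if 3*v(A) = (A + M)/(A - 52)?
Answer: -4154868/4657 ≈ -892.18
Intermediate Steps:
M = 137/51 (M = 137*(1/51) = 137/51 ≈ 2.6863)
v(A) = (137/51 + A)/(3*(-52 + A)) (v(A) = ((A + 137/51)/(A - 52))/3 = ((137/51 + A)/(-52 + A))/3 = (137/51 + A)/(3*(-52 + A)))
H(208, -195)/v(37 - 1*131) = -186*153*(-52 + (37 - 1*131))/(137 + 51*(37 - 1*131)) = -186*153*(-52 + (37 - 131))/(137 + 51*(37 - 131)) = -186*153*(-52 - 94)/(137 + 51*(-94)) = -186*(-22338/(137 - 4794)) = -186/((1/153)*(-1/146)*(-4657)) = -186/4657/22338 = -186*22338/4657 = -4154868/4657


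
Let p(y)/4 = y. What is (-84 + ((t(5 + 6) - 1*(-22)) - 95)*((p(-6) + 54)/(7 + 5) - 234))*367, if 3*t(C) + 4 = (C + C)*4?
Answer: 7584789/2 ≈ 3.7924e+6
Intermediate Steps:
t(C) = -4/3 + 8*C/3 (t(C) = -4/3 + ((C + C)*4)/3 = -4/3 + ((2*C)*4)/3 = -4/3 + (8*C)/3 = -4/3 + 8*C/3)
p(y) = 4*y
(-84 + ((t(5 + 6) - 1*(-22)) - 95)*((p(-6) + 54)/(7 + 5) - 234))*367 = (-84 + (((-4/3 + 8*(5 + 6)/3) - 1*(-22)) - 95)*((4*(-6) + 54)/(7 + 5) - 234))*367 = (-84 + (((-4/3 + (8/3)*11) + 22) - 95)*((-24 + 54)/12 - 234))*367 = (-84 + (((-4/3 + 88/3) + 22) - 95)*(30*(1/12) - 234))*367 = (-84 + ((28 + 22) - 95)*(5/2 - 234))*367 = (-84 + (50 - 95)*(-463/2))*367 = (-84 - 45*(-463/2))*367 = (-84 + 20835/2)*367 = (20667/2)*367 = 7584789/2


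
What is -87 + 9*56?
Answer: 417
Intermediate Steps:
-87 + 9*56 = -87 + 504 = 417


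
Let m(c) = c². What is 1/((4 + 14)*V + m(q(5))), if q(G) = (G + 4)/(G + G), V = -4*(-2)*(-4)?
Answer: -100/57519 ≈ -0.0017386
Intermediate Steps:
V = -32 (V = 8*(-4) = -32)
q(G) = (4 + G)/(2*G) (q(G) = (4 + G)/((2*G)) = (4 + G)*(1/(2*G)) = (4 + G)/(2*G))
1/((4 + 14)*V + m(q(5))) = 1/((4 + 14)*(-32) + ((½)*(4 + 5)/5)²) = 1/(18*(-32) + ((½)*(⅕)*9)²) = 1/(-576 + (9/10)²) = 1/(-576 + 81/100) = 1/(-57519/100) = -100/57519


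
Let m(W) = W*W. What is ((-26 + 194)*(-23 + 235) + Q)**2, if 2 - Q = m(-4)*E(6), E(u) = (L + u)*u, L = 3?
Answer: 1207840516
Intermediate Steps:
E(u) = u*(3 + u) (E(u) = (3 + u)*u = u*(3 + u))
m(W) = W**2
Q = -862 (Q = 2 - (-4)**2*6*(3 + 6) = 2 - 16*6*9 = 2 - 16*54 = 2 - 1*864 = 2 - 864 = -862)
((-26 + 194)*(-23 + 235) + Q)**2 = ((-26 + 194)*(-23 + 235) - 862)**2 = (168*212 - 862)**2 = (35616 - 862)**2 = 34754**2 = 1207840516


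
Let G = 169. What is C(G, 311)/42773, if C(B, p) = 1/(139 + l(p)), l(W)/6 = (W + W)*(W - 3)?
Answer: 1/49171626935 ≈ 2.0337e-11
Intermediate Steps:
l(W) = 12*W*(-3 + W) (l(W) = 6*((W + W)*(W - 3)) = 6*((2*W)*(-3 + W)) = 6*(2*W*(-3 + W)) = 12*W*(-3 + W))
C(B, p) = 1/(139 + 12*p*(-3 + p))
C(G, 311)/42773 = 1/((139 + 12*311*(-3 + 311))*42773) = (1/42773)/(139 + 12*311*308) = (1/42773)/(139 + 1149456) = (1/42773)/1149595 = (1/1149595)*(1/42773) = 1/49171626935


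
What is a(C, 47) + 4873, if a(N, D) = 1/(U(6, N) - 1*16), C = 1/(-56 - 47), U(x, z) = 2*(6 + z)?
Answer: 2017319/414 ≈ 4872.8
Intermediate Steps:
U(x, z) = 12 + 2*z
C = -1/103 (C = 1/(-103) = -1/103 ≈ -0.0097087)
a(N, D) = 1/(-4 + 2*N) (a(N, D) = 1/((12 + 2*N) - 1*16) = 1/((12 + 2*N) - 16) = 1/(-4 + 2*N))
a(C, 47) + 4873 = 1/(2*(-2 - 1/103)) + 4873 = 1/(2*(-207/103)) + 4873 = (½)*(-103/207) + 4873 = -103/414 + 4873 = 2017319/414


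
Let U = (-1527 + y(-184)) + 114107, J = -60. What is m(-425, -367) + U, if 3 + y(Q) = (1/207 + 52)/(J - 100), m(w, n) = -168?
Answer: 744595063/6624 ≈ 1.1241e+5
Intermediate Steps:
y(Q) = -22025/6624 (y(Q) = -3 + (1/207 + 52)/(-60 - 100) = -3 + (1/207 + 52)/(-160) = -3 + (10765/207)*(-1/160) = -3 - 2153/6624 = -22025/6624)
U = 745707895/6624 (U = (-1527 - 22025/6624) + 114107 = -10136873/6624 + 114107 = 745707895/6624 ≈ 1.1258e+5)
m(-425, -367) + U = -168 + 745707895/6624 = 744595063/6624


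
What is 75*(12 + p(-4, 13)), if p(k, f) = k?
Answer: 600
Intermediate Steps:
75*(12 + p(-4, 13)) = 75*(12 - 4) = 75*8 = 600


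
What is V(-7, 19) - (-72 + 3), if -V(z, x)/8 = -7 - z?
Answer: 69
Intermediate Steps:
V(z, x) = 56 + 8*z (V(z, x) = -8*(-7 - z) = 56 + 8*z)
V(-7, 19) - (-72 + 3) = (56 + 8*(-7)) - (-72 + 3) = (56 - 56) - 1*(-69) = 0 + 69 = 69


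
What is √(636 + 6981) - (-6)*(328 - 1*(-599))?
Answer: 5562 + √7617 ≈ 5649.3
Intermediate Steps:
√(636 + 6981) - (-6)*(328 - 1*(-599)) = √7617 - (-6)*(328 + 599) = √7617 - (-6)*927 = √7617 - 1*(-5562) = √7617 + 5562 = 5562 + √7617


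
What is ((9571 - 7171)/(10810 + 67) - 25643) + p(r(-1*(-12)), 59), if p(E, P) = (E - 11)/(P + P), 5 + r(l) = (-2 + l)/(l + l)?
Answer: -394947813575/15401832 ≈ -25643.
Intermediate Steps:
r(l) = -5 + (-2 + l)/(2*l) (r(l) = -5 + (-2 + l)/(l + l) = -5 + (-2 + l)/((2*l)) = -5 + (-2 + l)*(1/(2*l)) = -5 + (-2 + l)/(2*l))
p(E, P) = (-11 + E)/(2*P) (p(E, P) = (-11 + E)/((2*P)) = (-11 + E)*(1/(2*P)) = (-11 + E)/(2*P))
((9571 - 7171)/(10810 + 67) - 25643) + p(r(-1*(-12)), 59) = ((9571 - 7171)/(10810 + 67) - 25643) + (½)*(-11 + (-9/2 - 1/((-1*(-12)))))/59 = (2400/10877 - 25643) + (½)*(1/59)*(-11 + (-9/2 - 1/12)) = -278916511/10877 + (½)*(1/59)*(-11 - 55/12) = -278916511/10877 + (½)*(1/59)*(-187/12) = -278916511/10877 - 187/1416 = -394947813575/15401832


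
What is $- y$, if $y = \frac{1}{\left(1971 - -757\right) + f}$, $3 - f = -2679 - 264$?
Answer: $- \frac{1}{5674} \approx -0.00017624$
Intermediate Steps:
$f = 2946$ ($f = 3 - \left(-2679 - 264\right) = 3 - -2943 = 3 + 2943 = 2946$)
$y = \frac{1}{5674}$ ($y = \frac{1}{\left(1971 - -757\right) + 2946} = \frac{1}{\left(1971 + 757\right) + 2946} = \frac{1}{2728 + 2946} = \frac{1}{5674} \approx 0.00017624$)
$- y = \left(-1\right) \frac{1}{5674} = - \frac{1}{5674}$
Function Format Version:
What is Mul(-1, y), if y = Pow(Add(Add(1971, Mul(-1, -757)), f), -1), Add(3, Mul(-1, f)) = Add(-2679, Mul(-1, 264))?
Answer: Rational(-1, 5674) ≈ -0.00017624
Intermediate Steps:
f = 2946 (f = Add(3, Mul(-1, Add(-2679, Mul(-1, 264)))) = Add(3, Mul(-1, Add(-2679, -264))) = Add(3, Mul(-1, -2943)) = Add(3, 2943) = 2946)
y = Rational(1, 5674) (y = Pow(Add(Add(1971, Mul(-1, -757)), 2946), -1) = Pow(Add(Add(1971, 757), 2946), -1) = Pow(Add(2728, 2946), -1) = Pow(5674, -1) = Rational(1, 5674) ≈ 0.00017624)
Mul(-1, y) = Mul(-1, Rational(1, 5674)) = Rational(-1, 5674)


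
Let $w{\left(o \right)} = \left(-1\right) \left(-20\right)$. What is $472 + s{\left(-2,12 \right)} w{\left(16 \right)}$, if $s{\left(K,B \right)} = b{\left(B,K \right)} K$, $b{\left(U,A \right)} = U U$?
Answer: $-5288$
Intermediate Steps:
$w{\left(o \right)} = 20$
$b{\left(U,A \right)} = U^{2}$
$s{\left(K,B \right)} = K B^{2}$ ($s{\left(K,B \right)} = B^{2} K = K B^{2}$)
$472 + s{\left(-2,12 \right)} w{\left(16 \right)} = 472 + - 2 \cdot 12^{2} \cdot 20 = 472 + \left(-2\right) 144 \cdot 20 = 472 - 5760 = -5288$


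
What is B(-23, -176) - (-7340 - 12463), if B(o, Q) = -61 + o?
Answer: 19719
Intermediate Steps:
B(-23, -176) - (-7340 - 12463) = (-61 - 23) - (-7340 - 12463) = -84 - 1*(-19803) = -84 + 19803 = 19719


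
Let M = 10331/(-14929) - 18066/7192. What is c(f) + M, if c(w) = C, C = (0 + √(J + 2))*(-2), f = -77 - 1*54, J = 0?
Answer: -172003933/53684684 - 2*√2 ≈ -6.0324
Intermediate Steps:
f = -131 (f = -77 - 54 = -131)
C = -2*√2 (C = (0 + √(0 + 2))*(-2) = (0 + √2)*(-2) = √2*(-2) = -2*√2 ≈ -2.8284)
M = -172003933/53684684 (M = 10331*(-1/14929) - 18066*1/7192 = -10331/14929 - 9033/3596 = -172003933/53684684 ≈ -3.2040)
c(w) = -2*√2
c(f) + M = -2*√2 - 172003933/53684684 = -172003933/53684684 - 2*√2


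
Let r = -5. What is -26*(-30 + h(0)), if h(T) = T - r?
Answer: 650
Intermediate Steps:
h(T) = 5 + T (h(T) = T - 1*(-5) = T + 5 = 5 + T)
-26*(-30 + h(0)) = -26*(-30 + (5 + 0)) = -26*(-30 + 5) = -26*(-25) = 650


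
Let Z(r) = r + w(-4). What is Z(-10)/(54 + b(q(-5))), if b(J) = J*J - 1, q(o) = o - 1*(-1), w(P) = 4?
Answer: -2/23 ≈ -0.086957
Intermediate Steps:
q(o) = 1 + o (q(o) = o + 1 = 1 + o)
b(J) = -1 + J² (b(J) = J² - 1 = -1 + J²)
Z(r) = 4 + r (Z(r) = r + 4 = 4 + r)
Z(-10)/(54 + b(q(-5))) = (4 - 10)/(54 + (-1 + (1 - 5)²)) = -6/(54 + (-1 + (-4)²)) = -6/(54 + (-1 + 16)) = -6/(54 + 15) = -6/69 = (1/69)*(-6) = -2/23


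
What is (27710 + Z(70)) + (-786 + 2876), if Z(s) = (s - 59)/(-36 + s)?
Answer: 1013211/34 ≈ 29800.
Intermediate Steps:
Z(s) = (-59 + s)/(-36 + s)
(27710 + Z(70)) + (-786 + 2876) = (27710 + (-59 + 70)/(-36 + 70)) + (-786 + 2876) = (27710 + 11/34) + 2090 = 942151/34 + 2090 = 1013211/34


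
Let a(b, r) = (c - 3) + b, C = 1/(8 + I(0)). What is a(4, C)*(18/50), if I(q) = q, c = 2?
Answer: 27/25 ≈ 1.0800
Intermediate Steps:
C = ⅛ (C = 1/(8 + 0) = 1/8 = ⅛ ≈ 0.12500)
a(b, r) = -1 + b (a(b, r) = (2 - 3) + b = -1 + b)
a(4, C)*(18/50) = (-1 + 4)*(18/50) = 3*(18*(1/50)) = 3*(9/25) = 27/25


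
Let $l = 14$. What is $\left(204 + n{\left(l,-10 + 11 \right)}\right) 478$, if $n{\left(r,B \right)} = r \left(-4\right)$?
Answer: $70744$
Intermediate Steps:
$n{\left(r,B \right)} = - 4 r$
$\left(204 + n{\left(l,-10 + 11 \right)}\right) 478 = \left(204 - 56\right) 478 = 148 \cdot 478 = 70744$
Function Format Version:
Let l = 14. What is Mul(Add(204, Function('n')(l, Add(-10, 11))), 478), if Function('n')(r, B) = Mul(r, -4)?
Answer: 70744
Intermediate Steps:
Function('n')(r, B) = Mul(-4, r)
Mul(Add(204, Function('n')(l, Add(-10, 11))), 478) = Mul(Add(204, Mul(-4, 14)), 478) = Mul(Add(204, -56), 478) = Mul(148, 478) = 70744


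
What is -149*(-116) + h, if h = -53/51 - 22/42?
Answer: 2056610/119 ≈ 17282.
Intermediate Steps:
h = -186/119 (h = -53*1/51 - 22*1/42 = -53/51 - 11/21 = -186/119 ≈ -1.5630)
-149*(-116) + h = -149*(-116) - 186/119 = 17284 - 186/119 = 2056610/119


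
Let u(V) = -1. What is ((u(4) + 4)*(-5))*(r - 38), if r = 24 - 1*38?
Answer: 780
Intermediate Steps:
r = -14 (r = 24 - 38 = -14)
((u(4) + 4)*(-5))*(r - 38) = ((-1 + 4)*(-5))*(-14 - 38) = (3*(-5))*(-52) = -15*(-52) = 780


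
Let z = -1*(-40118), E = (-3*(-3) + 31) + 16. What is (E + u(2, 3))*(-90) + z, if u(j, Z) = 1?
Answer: 34988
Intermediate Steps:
E = 56 (E = (9 + 31) + 16 = 40 + 16 = 56)
z = 40118
(E + u(2, 3))*(-90) + z = (56 + 1)*(-90) + 40118 = 57*(-90) + 40118 = -5130 + 40118 = 34988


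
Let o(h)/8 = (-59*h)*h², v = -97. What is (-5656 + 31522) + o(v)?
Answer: 430807522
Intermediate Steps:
o(h) = -472*h³ (o(h) = 8*((-59*h)*h²) = 8*(-59*h³) = -472*h³)
(-5656 + 31522) + o(v) = (-5656 + 31522) - 472*(-97)³ = 25866 - 472*(-912673) = 25866 + 430781656 = 430807522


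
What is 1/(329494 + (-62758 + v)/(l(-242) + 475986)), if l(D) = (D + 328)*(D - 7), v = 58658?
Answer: 113643/37444685617 ≈ 3.0350e-6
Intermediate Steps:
l(D) = (-7 + D)*(328 + D) (l(D) = (328 + D)*(-7 + D) = (-7 + D)*(328 + D))
1/(329494 + (-62758 + v)/(l(-242) + 475986)) = 1/(329494 + (-62758 + 58658)/((-2296 + (-242)² + 321*(-242)) + 475986)) = 1/(329494 - 4100/((-2296 + 58564 - 77682) + 475986)) = 1/(329494 - 4100/(-21414 + 475986)) = 1/(329494 - 4100/454572) = 1/(329494 - 4100*1/454572) = 1/(329494 - 1025/113643) = 1/(37444685617/113643) = 113643/37444685617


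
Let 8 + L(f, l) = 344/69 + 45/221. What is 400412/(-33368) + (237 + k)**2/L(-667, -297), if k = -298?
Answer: -477628549807/357563146 ≈ -1335.8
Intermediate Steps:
L(f, l) = -42863/15249 (L(f, l) = -8 + (344/69 + 45/221) = -8 + 79129/15249 = -42863/15249)
400412/(-33368) + (237 + k)**2/L(-667, -297) = 400412/(-33368) + (237 - 298)**2/(-42863/15249) = 400412*(-1/33368) + (-61)**2*(-15249/42863) = -100103/8342 + 3721*(-15249/42863) = -100103/8342 - 56741529/42863 = -477628549807/357563146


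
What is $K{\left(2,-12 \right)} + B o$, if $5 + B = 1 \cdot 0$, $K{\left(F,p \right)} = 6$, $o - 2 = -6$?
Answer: $26$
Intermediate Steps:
$o = -4$ ($o = 2 - 6 = -4$)
$B = -5$ ($B = -5 + 1 \cdot 0 = -5 + 0 = -5$)
$K{\left(2,-12 \right)} + B o = 6 - -20 = 6 + 20 = 26$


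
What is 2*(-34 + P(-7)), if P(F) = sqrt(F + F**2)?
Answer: -68 + 2*sqrt(42) ≈ -55.039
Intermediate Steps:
2*(-34 + P(-7)) = 2*(-34 + sqrt(-7*(1 - 7))) = 2*(-34 + sqrt(-7*(-6))) = 2*(-34 + sqrt(42)) = -68 + 2*sqrt(42)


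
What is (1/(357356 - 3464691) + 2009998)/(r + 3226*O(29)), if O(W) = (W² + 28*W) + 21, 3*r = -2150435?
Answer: 18737211405987/43659725388895 ≈ 0.42916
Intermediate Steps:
r = -2150435/3 (r = (⅓)*(-2150435) = -2150435/3 ≈ -7.1681e+5)
O(W) = 21 + W² + 28*W
(1/(357356 - 3464691) + 2009998)/(r + 3226*O(29)) = (1/(357356 - 3464691) + 2009998)/(-2150435/3 + 3226*(21 + 29² + 28*29)) = (1/(-3107335) + 2009998)/(-2150435/3 + 3226*(21 + 841 + 812)) = (-1/3107335 + 2009998)/(-2150435/3 + 3226*1674) = 6245737135329/(3107335*(-2150435/3 + 5400324)) = 6245737135329/(3107335*(14050537/3)) = (6245737135329/3107335)*(3/14050537) = 18737211405987/43659725388895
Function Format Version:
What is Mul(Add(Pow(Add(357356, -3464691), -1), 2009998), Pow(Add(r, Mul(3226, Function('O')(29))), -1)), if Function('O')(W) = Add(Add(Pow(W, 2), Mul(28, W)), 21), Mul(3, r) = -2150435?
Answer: Rational(18737211405987, 43659725388895) ≈ 0.42916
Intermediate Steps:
r = Rational(-2150435, 3) (r = Mul(Rational(1, 3), -2150435) = Rational(-2150435, 3) ≈ -7.1681e+5)
Function('O')(W) = Add(21, Pow(W, 2), Mul(28, W))
Mul(Add(Pow(Add(357356, -3464691), -1), 2009998), Pow(Add(r, Mul(3226, Function('O')(29))), -1)) = Mul(Add(Pow(Add(357356, -3464691), -1), 2009998), Pow(Add(Rational(-2150435, 3), Mul(3226, Add(21, Pow(29, 2), Mul(28, 29)))), -1)) = Mul(Add(Pow(-3107335, -1), 2009998), Pow(Add(Rational(-2150435, 3), Mul(3226, Add(21, 841, 812))), -1)) = Mul(Add(Rational(-1, 3107335), 2009998), Pow(Add(Rational(-2150435, 3), Mul(3226, 1674)), -1)) = Mul(Rational(6245737135329, 3107335), Pow(Add(Rational(-2150435, 3), 5400324), -1)) = Mul(Rational(6245737135329, 3107335), Pow(Rational(14050537, 3), -1)) = Mul(Rational(6245737135329, 3107335), Rational(3, 14050537)) = Rational(18737211405987, 43659725388895)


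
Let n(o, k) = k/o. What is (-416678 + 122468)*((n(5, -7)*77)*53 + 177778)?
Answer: -50623125966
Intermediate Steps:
(-416678 + 122468)*((n(5, -7)*77)*53 + 177778) = (-416678 + 122468)*((-7/5*77)*53 + 177778) = -294210*((-7*⅕*77)*53 + 177778) = -294210*(-7/5*77*53 + 177778) = -294210*(-539/5*53 + 177778) = -294210*(-28567/5 + 177778) = -294210*860323/5 = -50623125966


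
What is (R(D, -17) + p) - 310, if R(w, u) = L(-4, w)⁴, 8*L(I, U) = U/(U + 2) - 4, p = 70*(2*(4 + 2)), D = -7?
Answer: 1356828561/2560000 ≈ 530.01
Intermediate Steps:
p = 840 (p = 70*(2*6) = 70*12 = 840)
L(I, U) = -½ + U/(8*(2 + U)) (L(I, U) = (U/(U + 2) - 4)/8 = (U/(2 + U) - 4)/8 = (-4 + U/(2 + U))/8 = -½ + U/(8*(2 + U)))
R(w, u) = (-8 - 3*w)⁴/(4096*(2 + w)⁴) (R(w, u) = ((-8 - 3*w)/(8*(2 + w)))⁴ = (-8 - 3*w)⁴/(4096*(2 + w)⁴))
(R(D, -17) + p) - 310 = ((8 + 3*(-7))⁴/(4096*(2 - 7)⁴) + 840) - 310 = ((1/4096)*(8 - 21)⁴/(-5)⁴ + 840) - 310 = ((1/4096)*(1/625)*(-13)⁴ + 840) - 310 = ((1/4096)*(1/625)*28561 + 840) - 310 = (28561/2560000 + 840) - 310 = 2150428561/2560000 - 310 = 1356828561/2560000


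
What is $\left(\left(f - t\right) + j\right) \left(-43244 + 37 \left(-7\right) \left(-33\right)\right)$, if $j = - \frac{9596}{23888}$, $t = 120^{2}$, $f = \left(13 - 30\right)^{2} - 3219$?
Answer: $\frac{3591040925823}{5972} \approx 6.0131 \cdot 10^{8}$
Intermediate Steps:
$f = -2930$ ($f = \left(-17\right)^{2} - 3219 = 289 - 3219 = -2930$)
$t = 14400$
$j = - \frac{2399}{5972}$ ($j = \left(-9596\right) \frac{1}{23888} = - \frac{2399}{5972} \approx -0.40171$)
$\left(\left(f - t\right) + j\right) \left(-43244 + 37 \left(-7\right) \left(-33\right)\right) = \left(\left(-2930 - 14400\right) - \frac{2399}{5972}\right) \left(-43244 + 37 \left(-7\right) \left(-33\right)\right) = \left(\left(-2930 - 14400\right) - \frac{2399}{5972}\right) \left(-43244 - -8547\right) = \left(-17330 - \frac{2399}{5972}\right) \left(-43244 + 8547\right) = \left(- \frac{103497159}{5972}\right) \left(-34697\right) = \frac{3591040925823}{5972}$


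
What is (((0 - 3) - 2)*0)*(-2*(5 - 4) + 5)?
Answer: 0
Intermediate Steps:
(((0 - 3) - 2)*0)*(-2*(5 - 4) + 5) = ((-3 - 2)*0)*(-2*1 + 5) = (-5*0)*(-2 + 5) = 0*3 = 0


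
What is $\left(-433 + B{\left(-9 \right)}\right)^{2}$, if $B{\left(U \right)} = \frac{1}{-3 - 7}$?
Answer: $\frac{18757561}{100} \approx 1.8758 \cdot 10^{5}$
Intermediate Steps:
$B{\left(U \right)} = - \frac{1}{10}$ ($B{\left(U \right)} = \frac{1}{-10} = - \frac{1}{10}$)
$\left(-433 + B{\left(-9 \right)}\right)^{2} = \left(-433 - \frac{1}{10}\right)^{2} = \left(- \frac{4331}{10}\right)^{2} = \frac{18757561}{100}$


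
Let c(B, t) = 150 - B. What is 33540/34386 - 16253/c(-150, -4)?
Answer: -91468943/1719300 ≈ -53.201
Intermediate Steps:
33540/34386 - 16253/c(-150, -4) = 33540/34386 - 16253/(150 - 1*(-150)) = 33540*(1/34386) - 16253/(150 + 150) = 5590/5731 - 16253/300 = -91468943/1719300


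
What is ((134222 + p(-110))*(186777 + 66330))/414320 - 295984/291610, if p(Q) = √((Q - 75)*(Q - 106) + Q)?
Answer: 495330309312653/6040992760 + 253107*√1594/82864 ≈ 82117.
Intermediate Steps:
p(Q) = √(Q + (-106 + Q)*(-75 + Q)) (p(Q) = √((-75 + Q)*(-106 + Q) + Q) = √((-106 + Q)*(-75 + Q) + Q) = √(Q + (-106 + Q)*(-75 + Q)))
((134222 + p(-110))*(186777 + 66330))/414320 - 295984/291610 = ((134222 + √(7950 + (-110)² - 180*(-110)))*(186777 + 66330))/414320 - 295984/291610 = ((134222 + √(7950 + 12100 + 19800))*253107)*(1/414320) - 295984*1/291610 = ((134222 + √39850)*253107)*(1/414320) - 147992/145805 = ((134222 + 5*√1594)*253107)*(1/414320) - 147992/145805 = (33972527754 + 1265535*√1594)*(1/414320) - 147992/145805 = (16986263877/207160 + 253107*√1594/82864) - 147992/145805 = 495330309312653/6040992760 + 253107*√1594/82864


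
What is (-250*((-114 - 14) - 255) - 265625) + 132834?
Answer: -37041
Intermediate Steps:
(-250*((-114 - 14) - 255) - 265625) + 132834 = (-250*(-128 - 255) - 265625) + 132834 = (-250*(-383) - 265625) + 132834 = (95750 - 265625) + 132834 = -169875 + 132834 = -37041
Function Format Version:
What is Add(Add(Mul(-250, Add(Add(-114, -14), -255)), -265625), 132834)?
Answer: -37041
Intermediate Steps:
Add(Add(Mul(-250, Add(Add(-114, -14), -255)), -265625), 132834) = Add(Add(Mul(-250, Add(-128, -255)), -265625), 132834) = Add(Add(Mul(-250, -383), -265625), 132834) = Add(Add(95750, -265625), 132834) = Add(-169875, 132834) = -37041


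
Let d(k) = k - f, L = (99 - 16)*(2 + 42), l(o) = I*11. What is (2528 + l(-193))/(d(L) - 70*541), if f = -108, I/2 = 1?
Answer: -85/1137 ≈ -0.074758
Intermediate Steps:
I = 2 (I = 2*1 = 2)
l(o) = 22 (l(o) = 2*11 = 22)
L = 3652 (L = 83*44 = 3652)
d(k) = 108 + k (d(k) = k - 1*(-108) = k + 108 = 108 + k)
(2528 + l(-193))/(d(L) - 70*541) = (2528 + 22)/((108 + 3652) - 70*541) = 2550/(3760 - 37870) = 2550/(-34110) = 2550*(-1/34110) = -85/1137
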